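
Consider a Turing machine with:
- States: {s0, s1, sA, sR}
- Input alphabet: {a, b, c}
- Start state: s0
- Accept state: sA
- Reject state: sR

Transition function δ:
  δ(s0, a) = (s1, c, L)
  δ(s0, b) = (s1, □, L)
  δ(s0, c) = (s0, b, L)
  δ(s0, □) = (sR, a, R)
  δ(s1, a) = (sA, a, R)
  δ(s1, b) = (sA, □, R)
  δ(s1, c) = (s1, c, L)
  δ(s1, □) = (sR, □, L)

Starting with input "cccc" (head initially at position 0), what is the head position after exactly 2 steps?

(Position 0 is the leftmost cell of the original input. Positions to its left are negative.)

Execution trace (head position shown):
Step 0: [s0]cccc  (head at position 0)
Step 1: move left → [s0]□bccc  (head at position -1)
Step 2: move right → a[sR]bccc  (head at position 0)

After 2 steps, the head is at position 0.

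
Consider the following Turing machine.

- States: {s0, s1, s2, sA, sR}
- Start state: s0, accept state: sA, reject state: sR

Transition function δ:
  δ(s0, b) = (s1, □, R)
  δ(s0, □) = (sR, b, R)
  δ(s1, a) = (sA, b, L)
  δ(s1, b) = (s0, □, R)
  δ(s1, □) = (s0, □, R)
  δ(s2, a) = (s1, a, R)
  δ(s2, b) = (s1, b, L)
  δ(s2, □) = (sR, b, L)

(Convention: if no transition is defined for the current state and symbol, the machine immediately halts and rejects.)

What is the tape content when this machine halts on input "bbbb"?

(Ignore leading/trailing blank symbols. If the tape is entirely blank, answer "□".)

Execution trace:
Initial: [s0]bbbb
Step 1: δ(s0, b) = (s1, □, R) → □[s1]bbb
Step 2: δ(s1, b) = (s0, □, R) → □□[s0]bb
Step 3: δ(s0, b) = (s1, □, R) → □□□[s1]b
Step 4: δ(s1, b) = (s0, □, R) → □□□□[s0]□
Step 5: δ(s0, □) = (sR, b, R) → □□□□b[sR]□

The machine reaches the reject state sR and halts.

Final tape (ignoring leading/trailing blanks): b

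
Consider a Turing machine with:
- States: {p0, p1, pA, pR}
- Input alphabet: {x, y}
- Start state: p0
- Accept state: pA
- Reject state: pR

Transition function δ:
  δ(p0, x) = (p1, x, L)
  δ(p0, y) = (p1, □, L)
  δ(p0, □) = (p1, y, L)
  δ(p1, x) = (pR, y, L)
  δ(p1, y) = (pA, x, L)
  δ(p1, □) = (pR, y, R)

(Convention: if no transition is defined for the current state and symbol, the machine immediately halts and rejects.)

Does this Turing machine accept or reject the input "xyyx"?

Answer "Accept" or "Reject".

Execution trace:
Initial: [p0]xyyx
Step 1: δ(p0, x) = (p1, x, L) → [p1]□xyyx
Step 2: δ(p1, □) = (pR, y, R) → y[pR]xyyx

The machine reaches the reject state pR and halts.

Answer: Reject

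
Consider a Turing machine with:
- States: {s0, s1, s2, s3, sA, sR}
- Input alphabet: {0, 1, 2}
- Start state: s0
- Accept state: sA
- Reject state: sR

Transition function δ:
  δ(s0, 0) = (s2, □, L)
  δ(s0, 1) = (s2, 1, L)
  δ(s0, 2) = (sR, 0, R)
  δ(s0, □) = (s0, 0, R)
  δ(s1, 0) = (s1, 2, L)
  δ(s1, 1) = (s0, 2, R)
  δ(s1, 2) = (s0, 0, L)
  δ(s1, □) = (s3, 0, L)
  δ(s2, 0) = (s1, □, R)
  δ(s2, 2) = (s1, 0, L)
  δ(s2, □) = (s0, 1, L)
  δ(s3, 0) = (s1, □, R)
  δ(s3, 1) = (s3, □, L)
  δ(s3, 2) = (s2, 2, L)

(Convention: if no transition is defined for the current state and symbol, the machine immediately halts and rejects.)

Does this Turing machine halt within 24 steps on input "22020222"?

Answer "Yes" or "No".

Execution trace:
Initial: [s0]22020222
Step 1: δ(s0, 2) = (sR, 0, R) → 0[sR]2020222

The machine reaches the reject state sR and halts.
The machine halted after 1 step (within the 24-step bound).

Answer: Yes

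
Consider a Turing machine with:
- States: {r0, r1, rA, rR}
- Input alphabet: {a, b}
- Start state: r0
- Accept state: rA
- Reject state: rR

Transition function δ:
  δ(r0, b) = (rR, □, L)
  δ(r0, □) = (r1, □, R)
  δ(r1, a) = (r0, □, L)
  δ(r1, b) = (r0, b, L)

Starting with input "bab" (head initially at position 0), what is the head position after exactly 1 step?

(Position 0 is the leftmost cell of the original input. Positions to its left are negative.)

Execution trace (head position shown):
Step 0: [r0]bab  (head at position 0)
Step 1: move left → [rR]□□ab  (head at position -1)

After 1 step, the head is at position -1.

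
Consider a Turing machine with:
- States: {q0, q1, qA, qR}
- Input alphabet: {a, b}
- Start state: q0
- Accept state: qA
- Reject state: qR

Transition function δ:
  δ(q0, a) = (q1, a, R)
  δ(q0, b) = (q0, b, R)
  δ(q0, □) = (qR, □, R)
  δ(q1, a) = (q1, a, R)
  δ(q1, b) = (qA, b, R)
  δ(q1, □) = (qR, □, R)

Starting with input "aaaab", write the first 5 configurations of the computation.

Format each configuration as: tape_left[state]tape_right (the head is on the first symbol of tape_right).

Transitions applied:
Step 1: δ(q0, a) = (q1, a, R)
Step 2: δ(q1, a) = (q1, a, R)
Step 3: δ(q1, a) = (q1, a, R)
Step 4: δ(q1, a) = (q1, a, R)

The first 5 configurations are:
[q0]aaaab ⊢ a[q1]aaab ⊢ aa[q1]aab ⊢ aaa[q1]ab ⊢ aaaa[q1]b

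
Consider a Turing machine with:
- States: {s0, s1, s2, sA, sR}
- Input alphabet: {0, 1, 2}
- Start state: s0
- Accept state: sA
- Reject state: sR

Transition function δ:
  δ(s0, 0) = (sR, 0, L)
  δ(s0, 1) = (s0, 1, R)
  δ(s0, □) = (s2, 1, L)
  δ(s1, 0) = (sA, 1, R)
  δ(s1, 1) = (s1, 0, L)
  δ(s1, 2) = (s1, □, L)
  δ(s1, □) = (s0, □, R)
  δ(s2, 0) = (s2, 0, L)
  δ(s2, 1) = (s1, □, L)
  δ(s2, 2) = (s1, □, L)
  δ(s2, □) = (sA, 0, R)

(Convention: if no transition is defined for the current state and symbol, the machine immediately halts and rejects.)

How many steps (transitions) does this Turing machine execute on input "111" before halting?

Execution trace:
Initial: [s0]111
Step 1: δ(s0, 1) = (s0, 1, R) → 1[s0]11
Step 2: δ(s0, 1) = (s0, 1, R) → 11[s0]1
Step 3: δ(s0, 1) = (s0, 1, R) → 111[s0]□
Step 4: δ(s0, □) = (s2, 1, L) → 11[s2]11
Step 5: δ(s2, 1) = (s1, □, L) → 1[s1]1□1
Step 6: δ(s1, 1) = (s1, 0, L) → [s1]10□1
Step 7: δ(s1, 1) = (s1, 0, L) → [s1]□00□1
Step 8: δ(s1, □) = (s0, □, R) → □[s0]00□1
Step 9: δ(s0, 0) = (sR, 0, L) → [sR]□00□1

The machine reaches the reject state sR and halts.

The machine executed 9 steps before halting.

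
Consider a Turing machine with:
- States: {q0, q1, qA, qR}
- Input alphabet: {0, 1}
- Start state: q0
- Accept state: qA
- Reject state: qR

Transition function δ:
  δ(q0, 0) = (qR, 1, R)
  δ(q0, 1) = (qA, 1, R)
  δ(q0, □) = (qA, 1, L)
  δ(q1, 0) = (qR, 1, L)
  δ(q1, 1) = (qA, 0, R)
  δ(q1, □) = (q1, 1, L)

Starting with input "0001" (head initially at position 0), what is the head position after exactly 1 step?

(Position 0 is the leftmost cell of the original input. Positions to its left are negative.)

Execution trace (head position shown):
Step 0: [q0]0001  (head at position 0)
Step 1: move right → 1[qR]001  (head at position 1)

After 1 step, the head is at position 1.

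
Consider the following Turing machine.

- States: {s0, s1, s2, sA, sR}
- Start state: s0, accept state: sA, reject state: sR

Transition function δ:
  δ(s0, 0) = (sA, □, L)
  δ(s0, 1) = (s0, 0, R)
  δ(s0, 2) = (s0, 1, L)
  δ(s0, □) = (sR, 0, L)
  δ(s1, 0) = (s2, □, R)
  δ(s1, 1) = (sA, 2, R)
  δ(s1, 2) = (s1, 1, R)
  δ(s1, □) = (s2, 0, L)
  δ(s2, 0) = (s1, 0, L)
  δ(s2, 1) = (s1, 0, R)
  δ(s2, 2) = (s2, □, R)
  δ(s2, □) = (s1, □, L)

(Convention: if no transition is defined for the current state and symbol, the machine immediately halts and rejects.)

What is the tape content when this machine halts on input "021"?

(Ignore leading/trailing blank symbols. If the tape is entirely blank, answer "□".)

Execution trace:
Initial: [s0]021
Step 1: δ(s0, 0) = (sA, □, L) → [sA]□□21

The machine reaches the accept state sA and halts.

Final tape (ignoring leading/trailing blanks): 21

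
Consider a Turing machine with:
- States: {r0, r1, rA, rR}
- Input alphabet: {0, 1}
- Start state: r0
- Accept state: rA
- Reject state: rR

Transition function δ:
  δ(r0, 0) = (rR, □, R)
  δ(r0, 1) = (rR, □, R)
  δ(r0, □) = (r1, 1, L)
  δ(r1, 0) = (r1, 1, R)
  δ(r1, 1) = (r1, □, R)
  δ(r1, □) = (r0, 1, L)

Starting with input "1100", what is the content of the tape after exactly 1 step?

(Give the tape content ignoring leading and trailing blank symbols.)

Execution trace:
Initial: [r0]1100
Step 1: δ(r0, 1) = (rR, □, R) → □[rR]100

The machine reaches the reject state rR and halts.

After 1 step, the tape (ignoring leading/trailing blanks) is: 100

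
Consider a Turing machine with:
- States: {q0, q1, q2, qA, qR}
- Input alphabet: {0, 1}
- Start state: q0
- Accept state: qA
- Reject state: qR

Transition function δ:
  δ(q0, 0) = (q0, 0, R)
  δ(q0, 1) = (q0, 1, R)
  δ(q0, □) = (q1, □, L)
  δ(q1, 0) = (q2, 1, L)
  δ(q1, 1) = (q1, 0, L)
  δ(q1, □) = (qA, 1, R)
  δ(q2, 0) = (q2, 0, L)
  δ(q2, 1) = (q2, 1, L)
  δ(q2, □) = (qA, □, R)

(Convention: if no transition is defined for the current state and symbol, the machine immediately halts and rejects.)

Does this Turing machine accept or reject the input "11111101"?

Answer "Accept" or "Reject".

Execution trace:
Initial: [q0]11111101
Step 1: δ(q0, 1) = (q0, 1, R) → 1[q0]1111101
Step 2: δ(q0, 1) = (q0, 1, R) → 11[q0]111101
Step 3: δ(q0, 1) = (q0, 1, R) → 111[q0]11101
Step 4: δ(q0, 1) = (q0, 1, R) → 1111[q0]1101
Step 5: δ(q0, 1) = (q0, 1, R) → 11111[q0]101
Step 6: δ(q0, 1) = (q0, 1, R) → 111111[q0]01
Step 7: δ(q0, 0) = (q0, 0, R) → 1111110[q0]1
Step 8: δ(q0, 1) = (q0, 1, R) → 11111101[q0]□
Step 9: δ(q0, □) = (q1, □, L) → 1111110[q1]1□
Step 10: δ(q1, 1) = (q1, 0, L) → 111111[q1]00□
Step 11: δ(q1, 0) = (q2, 1, L) → 11111[q2]110□
Step 12: δ(q2, 1) = (q2, 1, L) → 1111[q2]1110□
Step 13: δ(q2, 1) = (q2, 1, L) → 111[q2]11110□
Step 14: δ(q2, 1) = (q2, 1, L) → 11[q2]111110□
Step 15: δ(q2, 1) = (q2, 1, L) → 1[q2]1111110□
Step 16: δ(q2, 1) = (q2, 1, L) → [q2]11111110□
Step 17: δ(q2, 1) = (q2, 1, L) → [q2]□11111110□
Step 18: δ(q2, □) = (qA, □, R) → □[qA]11111110□

The machine reaches the accept state qA and halts.

Answer: Accept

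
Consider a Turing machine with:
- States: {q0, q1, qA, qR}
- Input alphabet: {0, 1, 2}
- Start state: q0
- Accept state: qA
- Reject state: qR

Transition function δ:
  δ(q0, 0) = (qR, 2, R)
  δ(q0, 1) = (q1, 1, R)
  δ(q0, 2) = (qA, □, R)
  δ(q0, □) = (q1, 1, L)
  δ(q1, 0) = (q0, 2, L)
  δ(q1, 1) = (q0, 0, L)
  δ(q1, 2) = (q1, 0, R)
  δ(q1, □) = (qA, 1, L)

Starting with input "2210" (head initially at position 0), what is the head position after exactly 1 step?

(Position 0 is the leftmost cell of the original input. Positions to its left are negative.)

Execution trace (head position shown):
Step 0: [q0]2210  (head at position 0)
Step 1: move right → □[qA]210  (head at position 1)

After 1 step, the head is at position 1.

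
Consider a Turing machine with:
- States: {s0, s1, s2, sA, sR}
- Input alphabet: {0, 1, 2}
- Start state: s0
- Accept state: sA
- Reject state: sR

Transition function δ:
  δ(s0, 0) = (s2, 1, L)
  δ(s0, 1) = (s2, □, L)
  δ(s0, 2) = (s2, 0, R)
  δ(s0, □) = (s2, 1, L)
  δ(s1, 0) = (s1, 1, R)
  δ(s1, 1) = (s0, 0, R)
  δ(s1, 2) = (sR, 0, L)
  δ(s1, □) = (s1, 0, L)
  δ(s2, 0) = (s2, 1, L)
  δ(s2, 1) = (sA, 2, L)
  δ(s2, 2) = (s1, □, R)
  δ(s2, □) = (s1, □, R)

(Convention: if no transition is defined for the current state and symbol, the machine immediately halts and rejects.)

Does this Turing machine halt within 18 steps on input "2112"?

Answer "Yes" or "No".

Execution trace:
Initial: [s0]2112
Step 1: δ(s0, 2) = (s2, 0, R) → 0[s2]112
Step 2: δ(s2, 1) = (sA, 2, L) → [sA]0212

The machine reaches the accept state sA and halts.
The machine halted after 2 steps (within the 18-step bound).

Answer: Yes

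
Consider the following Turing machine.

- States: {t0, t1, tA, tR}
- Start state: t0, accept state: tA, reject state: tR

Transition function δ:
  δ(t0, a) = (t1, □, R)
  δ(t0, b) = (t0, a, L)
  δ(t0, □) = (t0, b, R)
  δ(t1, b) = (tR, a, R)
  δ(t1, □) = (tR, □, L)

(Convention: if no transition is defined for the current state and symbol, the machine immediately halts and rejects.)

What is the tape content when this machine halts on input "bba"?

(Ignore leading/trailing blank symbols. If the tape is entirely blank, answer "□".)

Execution trace:
Initial: [t0]bba
Step 1: δ(t0, b) = (t0, a, L) → [t0]□aba
Step 2: δ(t0, □) = (t0, b, R) → b[t0]aba
Step 3: δ(t0, a) = (t1, □, R) → b□[t1]ba
Step 4: δ(t1, b) = (tR, a, R) → b□a[tR]a

The machine reaches the reject state tR and halts.

Final tape (ignoring leading/trailing blanks): b□aa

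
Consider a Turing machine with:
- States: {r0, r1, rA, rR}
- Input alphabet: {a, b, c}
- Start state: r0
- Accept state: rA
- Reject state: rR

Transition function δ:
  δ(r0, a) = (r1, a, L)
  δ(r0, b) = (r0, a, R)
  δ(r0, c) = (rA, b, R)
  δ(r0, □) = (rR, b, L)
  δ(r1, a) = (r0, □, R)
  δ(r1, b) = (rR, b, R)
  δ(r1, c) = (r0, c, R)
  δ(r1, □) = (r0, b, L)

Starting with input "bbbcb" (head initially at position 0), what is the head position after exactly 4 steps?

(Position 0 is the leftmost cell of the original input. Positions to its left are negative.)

Execution trace (head position shown):
Step 0: [r0]bbbcb  (head at position 0)
Step 1: move right → a[r0]bbcb  (head at position 1)
Step 2: move right → aa[r0]bcb  (head at position 2)
Step 3: move right → aaa[r0]cb  (head at position 3)
Step 4: move right → aaab[rA]b  (head at position 4)

After 4 steps, the head is at position 4.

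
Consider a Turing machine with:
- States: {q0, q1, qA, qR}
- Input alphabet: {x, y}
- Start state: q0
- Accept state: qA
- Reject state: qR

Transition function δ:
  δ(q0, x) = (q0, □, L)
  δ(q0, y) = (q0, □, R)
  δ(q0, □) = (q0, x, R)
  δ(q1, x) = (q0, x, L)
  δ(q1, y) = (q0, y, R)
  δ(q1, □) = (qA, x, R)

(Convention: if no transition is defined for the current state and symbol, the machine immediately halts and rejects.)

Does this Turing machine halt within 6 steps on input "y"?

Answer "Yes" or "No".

Execution trace:
Initial: [q0]y
Step 1: δ(q0, y) = (q0, □, R) → □[q0]□
Step 2: δ(q0, □) = (q0, x, R) → □x[q0]□
Step 3: δ(q0, □) = (q0, x, R) → □xx[q0]□
Step 4: δ(q0, □) = (q0, x, R) → □xxx[q0]□
Step 5: δ(q0, □) = (q0, x, R) → □xxxx[q0]□
Step 6: δ(q0, □) = (q0, x, R) → □xxxxx[q0]□

The machine has not reached a halting state after 6 steps.
The machine did not halt within the 6-step bound.

Answer: No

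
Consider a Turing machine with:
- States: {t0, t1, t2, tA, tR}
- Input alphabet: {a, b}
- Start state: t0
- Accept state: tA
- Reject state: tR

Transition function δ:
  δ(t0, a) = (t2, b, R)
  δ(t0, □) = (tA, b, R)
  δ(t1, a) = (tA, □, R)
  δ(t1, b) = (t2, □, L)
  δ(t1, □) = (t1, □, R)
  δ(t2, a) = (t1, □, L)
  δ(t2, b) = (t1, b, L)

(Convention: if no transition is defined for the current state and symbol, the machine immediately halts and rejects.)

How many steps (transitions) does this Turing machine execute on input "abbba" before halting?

Execution trace:
Initial: [t0]abbba
Step 1: δ(t0, a) = (t2, b, R) → b[t2]bbba
Step 2: δ(t2, b) = (t1, b, L) → [t1]bbbba
Step 3: δ(t1, b) = (t2, □, L) → [t2]□□bbba

No transition is defined for δ(t2, □). By convention the machine halts and rejects.

The machine executed 3 steps before halting.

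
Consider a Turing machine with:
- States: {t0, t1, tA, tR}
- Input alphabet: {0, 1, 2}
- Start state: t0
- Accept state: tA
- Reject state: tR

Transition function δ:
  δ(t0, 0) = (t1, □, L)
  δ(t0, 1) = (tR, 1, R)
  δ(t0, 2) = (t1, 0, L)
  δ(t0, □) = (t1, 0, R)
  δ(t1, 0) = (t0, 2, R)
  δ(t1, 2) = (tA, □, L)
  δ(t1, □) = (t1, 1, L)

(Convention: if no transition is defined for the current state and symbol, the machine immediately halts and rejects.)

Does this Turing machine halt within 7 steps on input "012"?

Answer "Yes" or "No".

Execution trace:
Initial: [t0]012
Step 1: δ(t0, 0) = (t1, □, L) → [t1]□□12
Step 2: δ(t1, □) = (t1, 1, L) → [t1]□1□12
Step 3: δ(t1, □) = (t1, 1, L) → [t1]□11□12
Step 4: δ(t1, □) = (t1, 1, L) → [t1]□111□12
Step 5: δ(t1, □) = (t1, 1, L) → [t1]□1111□12
Step 6: δ(t1, □) = (t1, 1, L) → [t1]□11111□12
Step 7: δ(t1, □) = (t1, 1, L) → [t1]□111111□12

The machine has not reached a halting state after 7 steps.
The machine did not halt within the 7-step bound.

Answer: No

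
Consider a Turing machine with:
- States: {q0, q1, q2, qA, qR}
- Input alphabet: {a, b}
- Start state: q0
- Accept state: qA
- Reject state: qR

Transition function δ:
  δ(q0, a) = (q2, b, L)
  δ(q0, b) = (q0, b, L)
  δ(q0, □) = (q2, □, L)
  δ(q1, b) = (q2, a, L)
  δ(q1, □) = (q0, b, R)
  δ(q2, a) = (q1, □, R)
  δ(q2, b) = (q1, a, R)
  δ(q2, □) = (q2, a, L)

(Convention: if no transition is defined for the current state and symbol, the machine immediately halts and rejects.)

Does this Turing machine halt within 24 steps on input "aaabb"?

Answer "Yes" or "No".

Execution trace:
Initial: [q0]aaabb
Step 1: δ(q0, a) = (q2, b, L) → [q2]□baabb
Step 2: δ(q2, □) = (q2, a, L) → [q2]□abaabb
Step 3: δ(q2, □) = (q2, a, L) → [q2]□aabaabb
Step 4: δ(q2, □) = (q2, a, L) → [q2]□aaabaabb
Step 5: δ(q2, □) = (q2, a, L) → [q2]□aaaabaabb
Step 6: δ(q2, □) = (q2, a, L) → [q2]□aaaaabaabb
Step 7: δ(q2, □) = (q2, a, L) → [q2]□aaaaaabaabb
Step 8: δ(q2, □) = (q2, a, L) → [q2]□aaaaaaabaabb
Step 9: δ(q2, □) = (q2, a, L) → [q2]□aaaaaaaabaabb
Step 10: δ(q2, □) = (q2, a, L) → [q2]□aaaaaaaaabaabb
Step 11: δ(q2, □) = (q2, a, L) → [q2]□aaaaaaaaaabaabb
Step 12: δ(q2, □) = (q2, a, L) → [q2]□aaaaaaaaaaabaabb
Step 13: δ(q2, □) = (q2, a, L) → [q2]□aaaaaaaaaaaabaabb
Step 14: δ(q2, □) = (q2, a, L) → [q2]□aaaaaaaaaaaaabaabb
Step 15: δ(q2, □) = (q2, a, L) → [q2]□aaaaaaaaaaaaaabaabb
Step 16: δ(q2, □) = (q2, a, L) → [q2]□aaaaaaaaaaaaaaabaabb
Step 17: δ(q2, □) = (q2, a, L) → [q2]□aaaaaaaaaaaaaaaabaabb
Step 18: δ(q2, □) = (q2, a, L) → [q2]□aaaaaaaaaaaaaaaaabaabb
Step 19: δ(q2, □) = (q2, a, L) → [q2]□aaaaaaaaaaaaaaaaaabaabb
Step 20: δ(q2, □) = (q2, a, L) → [q2]□aaaaaaaaaaaaaaaaaaabaabb
Step 21: δ(q2, □) = (q2, a, L) → [q2]□aaaaaaaaaaaaaaaaaaaabaabb
Step 22: δ(q2, □) = (q2, a, L) → [q2]□aaaaaaaaaaaaaaaaaaaaabaabb
Step 23: δ(q2, □) = (q2, a, L) → [q2]□aaaaaaaaaaaaaaaaaaaaaabaabb
Step 24: δ(q2, □) = (q2, a, L) → [q2]□aaaaaaaaaaaaaaaaaaaaaaabaabb

The machine has not reached a halting state after 24 steps.
The machine did not halt within the 24-step bound.

Answer: No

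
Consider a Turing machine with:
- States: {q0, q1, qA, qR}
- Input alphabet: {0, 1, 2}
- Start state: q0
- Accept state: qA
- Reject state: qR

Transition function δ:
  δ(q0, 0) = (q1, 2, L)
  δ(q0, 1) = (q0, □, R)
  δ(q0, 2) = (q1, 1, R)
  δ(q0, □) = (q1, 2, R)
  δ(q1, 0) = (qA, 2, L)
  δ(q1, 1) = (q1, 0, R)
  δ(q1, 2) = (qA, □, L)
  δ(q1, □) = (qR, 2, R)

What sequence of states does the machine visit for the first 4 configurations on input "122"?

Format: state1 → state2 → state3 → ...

Execution trace:
Initial: [q0]122
Step 1: δ(q0, 1) = (q0, □, R) → □[q0]22
Step 2: δ(q0, 2) = (q1, 1, R) → □1[q1]2
Step 3: δ(q1, 2) = (qA, □, L) → □[qA]1□

The machine reaches the accept state qA and halts.

State sequence: q0 → q0 → q1 → qA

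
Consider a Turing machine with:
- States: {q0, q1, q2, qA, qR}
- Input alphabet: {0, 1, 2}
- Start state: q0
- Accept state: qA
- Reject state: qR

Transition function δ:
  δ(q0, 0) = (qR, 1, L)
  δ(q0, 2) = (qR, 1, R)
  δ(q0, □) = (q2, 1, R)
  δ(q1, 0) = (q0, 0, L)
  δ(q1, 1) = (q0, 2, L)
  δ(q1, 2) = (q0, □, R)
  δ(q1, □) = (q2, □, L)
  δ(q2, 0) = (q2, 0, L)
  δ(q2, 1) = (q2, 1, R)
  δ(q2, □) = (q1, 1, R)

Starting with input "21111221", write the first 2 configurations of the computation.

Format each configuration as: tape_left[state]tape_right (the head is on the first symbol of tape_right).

Transitions applied:
Step 1: δ(q0, 2) = (qR, 1, R)

The first 2 configurations are:
[q0]21111221 ⊢ 1[qR]1111221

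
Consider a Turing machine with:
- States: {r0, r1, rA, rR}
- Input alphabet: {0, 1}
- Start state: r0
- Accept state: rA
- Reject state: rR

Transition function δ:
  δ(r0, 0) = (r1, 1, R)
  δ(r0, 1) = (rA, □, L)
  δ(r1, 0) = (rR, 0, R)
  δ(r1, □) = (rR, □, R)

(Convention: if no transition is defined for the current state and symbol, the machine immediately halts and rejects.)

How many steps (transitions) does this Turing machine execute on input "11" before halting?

Execution trace:
Initial: [r0]11
Step 1: δ(r0, 1) = (rA, □, L) → [rA]□□1

The machine reaches the accept state rA and halts.

The machine executed 1 step before halting.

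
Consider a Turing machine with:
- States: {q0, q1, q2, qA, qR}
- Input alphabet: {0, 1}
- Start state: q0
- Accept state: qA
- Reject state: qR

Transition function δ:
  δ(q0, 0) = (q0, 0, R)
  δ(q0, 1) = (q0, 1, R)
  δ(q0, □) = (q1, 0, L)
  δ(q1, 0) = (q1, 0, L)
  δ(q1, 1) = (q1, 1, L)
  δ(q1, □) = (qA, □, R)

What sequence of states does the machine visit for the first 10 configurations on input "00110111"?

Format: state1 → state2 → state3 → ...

Execution trace:
Initial: [q0]00110111
Step 1: δ(q0, 0) = (q0, 0, R) → 0[q0]0110111
Step 2: δ(q0, 0) = (q0, 0, R) → 00[q0]110111
Step 3: δ(q0, 1) = (q0, 1, R) → 001[q0]10111
Step 4: δ(q0, 1) = (q0, 1, R) → 0011[q0]0111
Step 5: δ(q0, 0) = (q0, 0, R) → 00110[q0]111
Step 6: δ(q0, 1) = (q0, 1, R) → 001101[q0]11
Step 7: δ(q0, 1) = (q0, 1, R) → 0011011[q0]1
Step 8: δ(q0, 1) = (q0, 1, R) → 00110111[q0]□
Step 9: δ(q0, □) = (q1, 0, L) → 0011011[q1]10

State sequence: q0 → q0 → q0 → q0 → q0 → q0 → q0 → q0 → q0 → q1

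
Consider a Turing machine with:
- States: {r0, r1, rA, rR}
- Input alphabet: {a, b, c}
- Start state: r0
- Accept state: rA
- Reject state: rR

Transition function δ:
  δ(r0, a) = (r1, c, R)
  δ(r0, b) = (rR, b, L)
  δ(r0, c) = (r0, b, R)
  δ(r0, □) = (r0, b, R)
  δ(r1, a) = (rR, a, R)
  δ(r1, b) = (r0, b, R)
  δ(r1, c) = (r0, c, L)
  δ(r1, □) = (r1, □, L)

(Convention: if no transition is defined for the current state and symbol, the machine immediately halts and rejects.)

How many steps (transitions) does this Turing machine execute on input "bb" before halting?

Execution trace:
Initial: [r0]bb
Step 1: δ(r0, b) = (rR, b, L) → [rR]□bb

The machine reaches the reject state rR and halts.

The machine executed 1 step before halting.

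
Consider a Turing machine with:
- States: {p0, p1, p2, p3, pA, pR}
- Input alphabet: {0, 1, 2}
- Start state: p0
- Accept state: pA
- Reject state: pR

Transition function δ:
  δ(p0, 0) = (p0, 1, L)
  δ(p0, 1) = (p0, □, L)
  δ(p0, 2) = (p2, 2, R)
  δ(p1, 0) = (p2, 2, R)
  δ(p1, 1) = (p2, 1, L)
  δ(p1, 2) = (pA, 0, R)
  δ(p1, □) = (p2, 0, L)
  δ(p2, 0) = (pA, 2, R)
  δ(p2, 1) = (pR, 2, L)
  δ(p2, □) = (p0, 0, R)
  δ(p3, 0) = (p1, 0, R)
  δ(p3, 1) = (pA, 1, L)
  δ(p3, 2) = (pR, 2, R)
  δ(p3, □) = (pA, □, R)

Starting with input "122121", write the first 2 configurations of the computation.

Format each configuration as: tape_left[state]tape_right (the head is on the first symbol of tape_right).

Transitions applied:
Step 1: δ(p0, 1) = (p0, □, L)

The first 2 configurations are:
[p0]122121 ⊢ [p0]□□22121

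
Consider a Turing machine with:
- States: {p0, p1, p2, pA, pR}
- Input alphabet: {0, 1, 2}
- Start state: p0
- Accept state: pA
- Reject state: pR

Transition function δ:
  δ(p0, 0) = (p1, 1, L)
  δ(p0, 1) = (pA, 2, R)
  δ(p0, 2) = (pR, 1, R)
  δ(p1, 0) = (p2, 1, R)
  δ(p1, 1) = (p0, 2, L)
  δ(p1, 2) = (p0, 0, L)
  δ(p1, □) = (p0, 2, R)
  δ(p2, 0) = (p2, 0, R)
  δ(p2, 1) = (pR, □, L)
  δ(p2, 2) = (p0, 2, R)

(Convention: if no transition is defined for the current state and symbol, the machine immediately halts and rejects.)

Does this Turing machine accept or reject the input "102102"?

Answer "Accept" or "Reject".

Execution trace:
Initial: [p0]102102
Step 1: δ(p0, 1) = (pA, 2, R) → 2[pA]02102

The machine reaches the accept state pA and halts.

Answer: Accept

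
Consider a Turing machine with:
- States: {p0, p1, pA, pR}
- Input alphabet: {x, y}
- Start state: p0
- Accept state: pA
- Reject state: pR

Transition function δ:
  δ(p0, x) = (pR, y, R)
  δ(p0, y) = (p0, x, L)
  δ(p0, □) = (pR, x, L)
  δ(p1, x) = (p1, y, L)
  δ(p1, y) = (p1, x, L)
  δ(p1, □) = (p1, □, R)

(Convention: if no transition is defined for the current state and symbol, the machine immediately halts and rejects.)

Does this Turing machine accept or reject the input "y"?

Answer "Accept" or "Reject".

Execution trace:
Initial: [p0]y
Step 1: δ(p0, y) = (p0, x, L) → [p0]□x
Step 2: δ(p0, □) = (pR, x, L) → [pR]□xx

The machine reaches the reject state pR and halts.

Answer: Reject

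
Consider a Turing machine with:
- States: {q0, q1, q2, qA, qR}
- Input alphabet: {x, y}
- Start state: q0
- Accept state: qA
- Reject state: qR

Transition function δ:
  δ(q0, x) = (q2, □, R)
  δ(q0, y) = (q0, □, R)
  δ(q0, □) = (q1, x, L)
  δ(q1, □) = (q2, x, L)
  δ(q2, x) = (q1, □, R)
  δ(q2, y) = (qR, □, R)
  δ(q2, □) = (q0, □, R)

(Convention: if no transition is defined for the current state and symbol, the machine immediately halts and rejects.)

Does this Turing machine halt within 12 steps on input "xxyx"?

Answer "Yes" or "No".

Execution trace:
Initial: [q0]xxyx
Step 1: δ(q0, x) = (q2, □, R) → □[q2]xyx
Step 2: δ(q2, x) = (q1, □, R) → □□[q1]yx

No transition is defined for δ(q1, y). By convention the machine halts and rejects.
The machine halted after 2 steps (within the 12-step bound).

Answer: Yes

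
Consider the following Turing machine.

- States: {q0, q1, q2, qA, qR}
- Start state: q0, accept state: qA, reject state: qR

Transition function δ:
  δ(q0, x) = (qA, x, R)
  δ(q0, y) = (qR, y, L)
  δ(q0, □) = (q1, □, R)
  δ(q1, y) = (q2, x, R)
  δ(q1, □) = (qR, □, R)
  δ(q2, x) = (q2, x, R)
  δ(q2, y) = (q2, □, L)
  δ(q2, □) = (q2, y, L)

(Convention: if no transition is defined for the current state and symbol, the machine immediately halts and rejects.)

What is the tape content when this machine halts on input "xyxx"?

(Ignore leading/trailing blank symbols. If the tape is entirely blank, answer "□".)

Execution trace:
Initial: [q0]xyxx
Step 1: δ(q0, x) = (qA, x, R) → x[qA]yxx

The machine reaches the accept state qA and halts.

Final tape (ignoring leading/trailing blanks): xyxx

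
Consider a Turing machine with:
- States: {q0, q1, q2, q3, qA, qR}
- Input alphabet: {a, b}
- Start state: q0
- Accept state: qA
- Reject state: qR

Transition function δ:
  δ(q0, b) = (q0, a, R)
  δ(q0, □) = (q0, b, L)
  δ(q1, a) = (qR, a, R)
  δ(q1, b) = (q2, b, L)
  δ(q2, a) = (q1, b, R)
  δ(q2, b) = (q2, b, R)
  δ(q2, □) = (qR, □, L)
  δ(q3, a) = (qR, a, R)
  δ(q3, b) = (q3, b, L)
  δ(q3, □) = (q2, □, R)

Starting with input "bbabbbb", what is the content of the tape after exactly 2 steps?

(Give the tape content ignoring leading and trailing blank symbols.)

Execution trace:
Initial: [q0]bbabbbb
Step 1: δ(q0, b) = (q0, a, R) → a[q0]babbbb
Step 2: δ(q0, b) = (q0, a, R) → aa[q0]abbbb

No transition is defined for δ(q0, a). By convention the machine halts and rejects.

After 2 steps, the tape (ignoring leading/trailing blanks) is: aaabbbb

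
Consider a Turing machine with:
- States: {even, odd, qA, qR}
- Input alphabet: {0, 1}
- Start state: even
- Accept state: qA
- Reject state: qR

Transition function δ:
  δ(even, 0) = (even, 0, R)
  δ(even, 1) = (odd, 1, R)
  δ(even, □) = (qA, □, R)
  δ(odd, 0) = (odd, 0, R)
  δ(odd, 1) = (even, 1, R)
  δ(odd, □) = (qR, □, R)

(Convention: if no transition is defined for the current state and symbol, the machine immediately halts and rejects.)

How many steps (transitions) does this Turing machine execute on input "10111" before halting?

Execution trace:
Initial: [even]10111
Step 1: δ(even, 1) = (odd, 1, R) → 1[odd]0111
Step 2: δ(odd, 0) = (odd, 0, R) → 10[odd]111
Step 3: δ(odd, 1) = (even, 1, R) → 101[even]11
Step 4: δ(even, 1) = (odd, 1, R) → 1011[odd]1
Step 5: δ(odd, 1) = (even, 1, R) → 10111[even]□
Step 6: δ(even, □) = (qA, □, R) → 10111□[qA]□

The machine reaches the accept state qA and halts.

The machine executed 6 steps before halting.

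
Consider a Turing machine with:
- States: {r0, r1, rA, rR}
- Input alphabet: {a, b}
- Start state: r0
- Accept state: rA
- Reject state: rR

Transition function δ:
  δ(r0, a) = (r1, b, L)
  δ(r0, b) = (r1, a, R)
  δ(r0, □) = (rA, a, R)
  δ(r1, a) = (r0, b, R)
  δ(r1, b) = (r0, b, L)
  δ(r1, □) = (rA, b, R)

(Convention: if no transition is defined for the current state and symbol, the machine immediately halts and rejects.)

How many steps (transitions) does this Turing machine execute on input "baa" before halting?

Execution trace:
Initial: [r0]baa
Step 1: δ(r0, b) = (r1, a, R) → a[r1]aa
Step 2: δ(r1, a) = (r0, b, R) → ab[r0]a
Step 3: δ(r0, a) = (r1, b, L) → a[r1]bb
Step 4: δ(r1, b) = (r0, b, L) → [r0]abb
Step 5: δ(r0, a) = (r1, b, L) → [r1]□bbb
Step 6: δ(r1, □) = (rA, b, R) → b[rA]bbb

The machine reaches the accept state rA and halts.

The machine executed 6 steps before halting.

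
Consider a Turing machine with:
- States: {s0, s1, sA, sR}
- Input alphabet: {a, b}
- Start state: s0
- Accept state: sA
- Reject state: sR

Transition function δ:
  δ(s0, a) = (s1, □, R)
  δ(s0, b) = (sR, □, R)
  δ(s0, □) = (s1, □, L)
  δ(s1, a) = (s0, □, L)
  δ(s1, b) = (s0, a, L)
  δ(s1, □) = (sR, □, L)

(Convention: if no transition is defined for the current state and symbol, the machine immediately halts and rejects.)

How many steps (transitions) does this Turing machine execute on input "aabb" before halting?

Execution trace:
Initial: [s0]aabb
Step 1: δ(s0, a) = (s1, □, R) → □[s1]abb
Step 2: δ(s1, a) = (s0, □, L) → [s0]□□bb
Step 3: δ(s0, □) = (s1, □, L) → [s1]□□□bb
Step 4: δ(s1, □) = (sR, □, L) → [sR]□□□□bb

The machine reaches the reject state sR and halts.

The machine executed 4 steps before halting.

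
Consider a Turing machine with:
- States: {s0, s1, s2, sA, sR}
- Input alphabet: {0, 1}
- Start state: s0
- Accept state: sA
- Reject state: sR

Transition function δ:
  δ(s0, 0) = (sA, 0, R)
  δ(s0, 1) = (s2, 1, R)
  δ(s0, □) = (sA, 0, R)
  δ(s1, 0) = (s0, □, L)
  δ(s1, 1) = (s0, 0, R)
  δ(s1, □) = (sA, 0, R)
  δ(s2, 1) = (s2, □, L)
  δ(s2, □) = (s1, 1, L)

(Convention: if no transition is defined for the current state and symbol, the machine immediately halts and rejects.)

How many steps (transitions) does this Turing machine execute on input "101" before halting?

Execution trace:
Initial: [s0]101
Step 1: δ(s0, 1) = (s2, 1, R) → 1[s2]01

No transition is defined for δ(s2, 0). By convention the machine halts and rejects.

The machine executed 1 step before halting.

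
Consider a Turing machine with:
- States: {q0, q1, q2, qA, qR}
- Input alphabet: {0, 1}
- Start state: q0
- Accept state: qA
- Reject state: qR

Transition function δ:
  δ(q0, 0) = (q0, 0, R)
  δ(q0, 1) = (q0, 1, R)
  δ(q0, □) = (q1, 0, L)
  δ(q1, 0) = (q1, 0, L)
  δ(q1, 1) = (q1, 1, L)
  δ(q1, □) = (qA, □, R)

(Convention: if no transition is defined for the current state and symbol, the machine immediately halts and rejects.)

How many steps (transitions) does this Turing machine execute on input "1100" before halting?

Execution trace:
Initial: [q0]1100
Step 1: δ(q0, 1) = (q0, 1, R) → 1[q0]100
Step 2: δ(q0, 1) = (q0, 1, R) → 11[q0]00
Step 3: δ(q0, 0) = (q0, 0, R) → 110[q0]0
Step 4: δ(q0, 0) = (q0, 0, R) → 1100[q0]□
Step 5: δ(q0, □) = (q1, 0, L) → 110[q1]00
Step 6: δ(q1, 0) = (q1, 0, L) → 11[q1]000
Step 7: δ(q1, 0) = (q1, 0, L) → 1[q1]1000
Step 8: δ(q1, 1) = (q1, 1, L) → [q1]11000
Step 9: δ(q1, 1) = (q1, 1, L) → [q1]□11000
Step 10: δ(q1, □) = (qA, □, R) → □[qA]11000

The machine reaches the accept state qA and halts.

The machine executed 10 steps before halting.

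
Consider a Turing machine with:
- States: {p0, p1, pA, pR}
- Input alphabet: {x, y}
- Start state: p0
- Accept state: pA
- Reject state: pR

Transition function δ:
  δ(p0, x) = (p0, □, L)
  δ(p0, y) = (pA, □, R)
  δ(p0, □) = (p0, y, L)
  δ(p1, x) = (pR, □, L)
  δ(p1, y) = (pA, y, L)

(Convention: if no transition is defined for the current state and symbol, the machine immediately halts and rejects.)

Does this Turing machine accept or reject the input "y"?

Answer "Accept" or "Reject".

Execution trace:
Initial: [p0]y
Step 1: δ(p0, y) = (pA, □, R) → □[pA]□

The machine reaches the accept state pA and halts.

Answer: Accept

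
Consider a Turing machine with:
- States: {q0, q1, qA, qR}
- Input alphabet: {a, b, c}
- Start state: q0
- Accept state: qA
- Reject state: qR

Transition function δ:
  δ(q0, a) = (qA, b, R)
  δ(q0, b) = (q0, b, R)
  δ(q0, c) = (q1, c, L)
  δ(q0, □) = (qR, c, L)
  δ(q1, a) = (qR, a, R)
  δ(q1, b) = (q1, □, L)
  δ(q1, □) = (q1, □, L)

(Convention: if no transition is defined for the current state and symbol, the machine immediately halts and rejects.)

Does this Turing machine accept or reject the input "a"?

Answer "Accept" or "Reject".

Execution trace:
Initial: [q0]a
Step 1: δ(q0, a) = (qA, b, R) → b[qA]□

The machine reaches the accept state qA and halts.

Answer: Accept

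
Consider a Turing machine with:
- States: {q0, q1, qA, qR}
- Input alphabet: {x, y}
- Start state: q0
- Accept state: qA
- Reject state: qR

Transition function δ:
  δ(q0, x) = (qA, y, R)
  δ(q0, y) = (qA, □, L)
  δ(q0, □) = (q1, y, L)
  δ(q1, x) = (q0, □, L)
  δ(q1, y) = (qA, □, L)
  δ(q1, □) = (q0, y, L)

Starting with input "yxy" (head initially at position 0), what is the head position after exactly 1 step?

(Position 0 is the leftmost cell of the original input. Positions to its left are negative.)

Execution trace (head position shown):
Step 0: [q0]yxy  (head at position 0)
Step 1: move left → [qA]□□xy  (head at position -1)

After 1 step, the head is at position -1.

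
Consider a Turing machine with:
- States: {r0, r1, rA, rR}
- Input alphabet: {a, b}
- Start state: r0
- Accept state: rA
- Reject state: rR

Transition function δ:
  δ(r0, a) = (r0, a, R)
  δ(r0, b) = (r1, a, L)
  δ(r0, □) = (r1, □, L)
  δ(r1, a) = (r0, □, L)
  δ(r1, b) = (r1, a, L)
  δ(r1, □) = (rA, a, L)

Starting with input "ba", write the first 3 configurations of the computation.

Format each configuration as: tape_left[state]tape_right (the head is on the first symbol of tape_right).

Transitions applied:
Step 1: δ(r0, b) = (r1, a, L)
Step 2: δ(r1, □) = (rA, a, L)

The first 3 configurations are:
[r0]ba ⊢ [r1]□aa ⊢ [rA]□aaa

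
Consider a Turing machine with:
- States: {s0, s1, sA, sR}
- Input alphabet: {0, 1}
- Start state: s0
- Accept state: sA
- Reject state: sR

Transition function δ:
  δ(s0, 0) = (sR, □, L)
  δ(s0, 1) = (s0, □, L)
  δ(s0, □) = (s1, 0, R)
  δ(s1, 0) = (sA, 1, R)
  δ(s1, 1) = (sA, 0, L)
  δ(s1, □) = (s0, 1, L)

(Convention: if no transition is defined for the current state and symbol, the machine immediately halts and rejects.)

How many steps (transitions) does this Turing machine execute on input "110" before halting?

Execution trace:
Initial: [s0]110
Step 1: δ(s0, 1) = (s0, □, L) → [s0]□□10
Step 2: δ(s0, □) = (s1, 0, R) → 0[s1]□10
Step 3: δ(s1, □) = (s0, 1, L) → [s0]0110
Step 4: δ(s0, 0) = (sR, □, L) → [sR]□□110

The machine reaches the reject state sR and halts.

The machine executed 4 steps before halting.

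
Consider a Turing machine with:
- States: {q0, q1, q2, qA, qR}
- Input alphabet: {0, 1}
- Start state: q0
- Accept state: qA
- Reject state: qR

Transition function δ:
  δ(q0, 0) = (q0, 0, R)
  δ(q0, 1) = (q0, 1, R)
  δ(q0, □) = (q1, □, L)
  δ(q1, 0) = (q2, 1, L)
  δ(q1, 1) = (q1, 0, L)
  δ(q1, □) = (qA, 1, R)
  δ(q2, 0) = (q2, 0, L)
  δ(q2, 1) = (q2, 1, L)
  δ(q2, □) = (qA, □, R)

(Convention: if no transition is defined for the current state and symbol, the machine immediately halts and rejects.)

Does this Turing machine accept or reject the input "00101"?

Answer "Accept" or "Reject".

Execution trace:
Initial: [q0]00101
Step 1: δ(q0, 0) = (q0, 0, R) → 0[q0]0101
Step 2: δ(q0, 0) = (q0, 0, R) → 00[q0]101
Step 3: δ(q0, 1) = (q0, 1, R) → 001[q0]01
Step 4: δ(q0, 0) = (q0, 0, R) → 0010[q0]1
Step 5: δ(q0, 1) = (q0, 1, R) → 00101[q0]□
Step 6: δ(q0, □) = (q1, □, L) → 0010[q1]1□
Step 7: δ(q1, 1) = (q1, 0, L) → 001[q1]00□
Step 8: δ(q1, 0) = (q2, 1, L) → 00[q2]110□
Step 9: δ(q2, 1) = (q2, 1, L) → 0[q2]0110□
Step 10: δ(q2, 0) = (q2, 0, L) → [q2]00110□
Step 11: δ(q2, 0) = (q2, 0, L) → [q2]□00110□
Step 12: δ(q2, □) = (qA, □, R) → □[qA]00110□

The machine reaches the accept state qA and halts.

Answer: Accept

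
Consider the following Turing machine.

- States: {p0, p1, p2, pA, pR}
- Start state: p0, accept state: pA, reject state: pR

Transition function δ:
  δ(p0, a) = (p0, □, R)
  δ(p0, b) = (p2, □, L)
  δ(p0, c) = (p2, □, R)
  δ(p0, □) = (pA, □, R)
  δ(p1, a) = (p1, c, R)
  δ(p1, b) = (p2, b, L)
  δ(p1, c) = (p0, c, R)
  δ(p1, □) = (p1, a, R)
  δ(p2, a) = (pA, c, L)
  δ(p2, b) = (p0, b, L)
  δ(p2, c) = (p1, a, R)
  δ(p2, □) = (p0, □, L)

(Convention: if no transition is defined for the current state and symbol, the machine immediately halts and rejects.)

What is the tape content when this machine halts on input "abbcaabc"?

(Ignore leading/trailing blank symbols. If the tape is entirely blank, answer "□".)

Execution trace:
Initial: [p0]abbcaabc
Step 1: δ(p0, a) = (p0, □, R) → □[p0]bbcaabc
Step 2: δ(p0, b) = (p2, □, L) → [p2]□□bcaabc
Step 3: δ(p2, □) = (p0, □, L) → [p0]□□□bcaabc
Step 4: δ(p0, □) = (pA, □, R) → □[pA]□□bcaabc

The machine reaches the accept state pA and halts.

Final tape (ignoring leading/trailing blanks): bcaabc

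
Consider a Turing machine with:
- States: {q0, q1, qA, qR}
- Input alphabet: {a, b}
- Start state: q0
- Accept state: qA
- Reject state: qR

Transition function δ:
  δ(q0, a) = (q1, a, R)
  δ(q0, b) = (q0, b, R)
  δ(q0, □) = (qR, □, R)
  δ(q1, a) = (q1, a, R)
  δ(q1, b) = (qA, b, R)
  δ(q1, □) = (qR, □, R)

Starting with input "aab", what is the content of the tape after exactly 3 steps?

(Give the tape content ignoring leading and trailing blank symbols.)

Execution trace:
Initial: [q0]aab
Step 1: δ(q0, a) = (q1, a, R) → a[q1]ab
Step 2: δ(q1, a) = (q1, a, R) → aa[q1]b
Step 3: δ(q1, b) = (qA, b, R) → aab[qA]□

The machine reaches the accept state qA and halts.

After 3 steps, the tape (ignoring leading/trailing blanks) is: aab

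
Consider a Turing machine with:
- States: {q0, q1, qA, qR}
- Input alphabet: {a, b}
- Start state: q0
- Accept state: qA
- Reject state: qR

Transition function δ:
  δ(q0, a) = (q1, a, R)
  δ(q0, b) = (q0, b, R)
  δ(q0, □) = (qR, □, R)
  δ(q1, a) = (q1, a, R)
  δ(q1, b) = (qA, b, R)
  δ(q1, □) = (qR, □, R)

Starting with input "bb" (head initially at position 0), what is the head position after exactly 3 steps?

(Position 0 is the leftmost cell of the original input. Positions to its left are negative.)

Execution trace (head position shown):
Step 0: [q0]bb  (head at position 0)
Step 1: move right → b[q0]b  (head at position 1)
Step 2: move right → bb[q0]□  (head at position 2)
Step 3: move right → bb□[qR]□  (head at position 3)

After 3 steps, the head is at position 3.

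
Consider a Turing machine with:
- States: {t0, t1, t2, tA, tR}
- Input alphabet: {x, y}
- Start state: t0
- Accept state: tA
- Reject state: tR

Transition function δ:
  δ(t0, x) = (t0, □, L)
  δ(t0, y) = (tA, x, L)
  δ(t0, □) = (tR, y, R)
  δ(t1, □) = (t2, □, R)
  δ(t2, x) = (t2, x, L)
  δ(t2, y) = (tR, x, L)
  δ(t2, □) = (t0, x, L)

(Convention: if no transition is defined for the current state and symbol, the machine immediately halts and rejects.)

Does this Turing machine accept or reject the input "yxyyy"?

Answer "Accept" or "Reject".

Execution trace:
Initial: [t0]yxyyy
Step 1: δ(t0, y) = (tA, x, L) → [tA]□xxyyy

The machine reaches the accept state tA and halts.

Answer: Accept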